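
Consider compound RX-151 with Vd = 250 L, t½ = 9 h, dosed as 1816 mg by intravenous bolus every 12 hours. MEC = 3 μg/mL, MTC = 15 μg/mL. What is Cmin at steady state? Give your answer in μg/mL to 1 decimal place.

k = ln2/t½ = ln2/9 ≈ 0.077016 h⁻¹; fraction remaining f = e^(−kτ) = e^(−0.077016×12) ≈ 0.3969.
Each bolus raises the concentration by D/Vd = 1816/250 ≈ 7.264 μg/mL.
Steady-state trough Cmin,ss = C₀·f/(1−f) ≈ 7.264 × 0.3969/0.6031 ≈ 4.780 μg/mL.
Trough 4.8 μg/mL vs MEC 3 μg/mL: adequate.

4.8 μg/mL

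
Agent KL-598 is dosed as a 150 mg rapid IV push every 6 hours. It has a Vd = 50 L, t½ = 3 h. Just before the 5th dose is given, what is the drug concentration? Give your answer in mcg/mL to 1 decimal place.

1.0 mcg/mL

f = (1/2)^(τ/t½) = (1/2)^(6/3) ≈ 0.2500.
C₀ = D/Vd = 150/50 ≈ 3.000 mcg/mL.
Before the 5th dose, 4 doses have been given. Superposition: Cmin = C₀·(f + f² + … + f^4).
≈ 3.000 × (0.2500 + 0.0625 + 0.0156 + 0.0039) ≈ 3.000 × 0.3320 ≈ 0.996 mcg/mL.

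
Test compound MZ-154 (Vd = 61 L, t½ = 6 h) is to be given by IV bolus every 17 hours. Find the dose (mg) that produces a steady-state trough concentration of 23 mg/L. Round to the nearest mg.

τ/t½ = 17/6 ≈ 2.8333, so f = (1/2)^(17/6) ≈ 0.140308.
Cmin,ss = (D/Vd)·f/(1−f), so D = Cmin,ss·Vd·(1−f)/f.
D = 23 × 61 × (1−f)/f ≈ 23 × 61 × 6.12718 ≈ 8596.43 mg.

8596 mg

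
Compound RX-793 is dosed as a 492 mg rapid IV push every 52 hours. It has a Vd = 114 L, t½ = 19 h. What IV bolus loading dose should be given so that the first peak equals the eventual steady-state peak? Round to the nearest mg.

f = (1/2)^(52/19) ≈ 0.150013; accumulation ratio R = 1/(1−f) ≈ 1.17649.
Loading dose to hit Cmax,ss on first dose: D_load = D_maint·R ≈ 492 × 1.17649 ≈ 578.83 mg.

579 mg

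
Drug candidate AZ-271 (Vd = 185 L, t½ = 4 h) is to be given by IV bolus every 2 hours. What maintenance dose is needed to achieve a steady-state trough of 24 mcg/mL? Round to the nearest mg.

τ/t½ = 2/4 ≈ 0.5, so f = (1/2)^(2/4) ≈ 0.707107.
Cmin,ss = (D/Vd)·f/(1−f), so D = Cmin,ss·Vd·(1−f)/f.
D = 24 × 185 × (1−f)/f ≈ 24 × 185 × 0.41421 ≈ 1839.09 mg.

1839 mg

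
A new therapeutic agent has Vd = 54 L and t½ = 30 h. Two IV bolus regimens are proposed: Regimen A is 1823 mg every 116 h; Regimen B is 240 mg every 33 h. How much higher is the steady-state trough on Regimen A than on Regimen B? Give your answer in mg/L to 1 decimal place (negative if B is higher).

Regimen A: f = (1/2)^(116/30) ≈ 0.0686; Cmin,ss = (1823/54)·f/(1−f) ≈ 2.486 mg/L.
Regimen B: f = (1/2)^(33/30) ≈ 0.4665; Cmin,ss = (240/54)·f/(1−f) ≈ 3.886 mg/L.
Difference ≈ 2.486 − 3.886 ≈ -1.400 mg/L.

-1.4 mg/L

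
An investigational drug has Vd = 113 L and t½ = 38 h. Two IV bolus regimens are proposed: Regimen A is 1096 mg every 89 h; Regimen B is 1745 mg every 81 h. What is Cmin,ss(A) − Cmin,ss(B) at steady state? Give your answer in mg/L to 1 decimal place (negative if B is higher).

-2.2 mg/L

Regimen A: f = (1/2)^(89/38) ≈ 0.1972; Cmin,ss = (1096/113)·f/(1−f) ≈ 2.382 mg/L.
Regimen B: f = (1/2)^(81/38) ≈ 0.2282; Cmin,ss = (1745/113)·f/(1−f) ≈ 4.566 mg/L.
Difference ≈ 2.382 − 4.566 ≈ -2.184 mg/L.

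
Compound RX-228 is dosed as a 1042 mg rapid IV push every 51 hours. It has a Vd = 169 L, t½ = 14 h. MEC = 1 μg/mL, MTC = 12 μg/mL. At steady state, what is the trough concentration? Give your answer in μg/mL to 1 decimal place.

τ/t½ = 51/14 ≈ 3.6429, so fraction remaining f = (1/2)^(51/14) ≈ 0.0801.
Single-dose peak C₀ = D/Vd = 1042/169 ≈ 6.166 μg/mL.
Steady-state trough Cmin,ss = C₀·f/(1−f) ≈ 6.166 × 0.0801/0.9199 ≈ 0.537 μg/mL.
Trough 0.5 μg/mL vs MEC 1 μg/mL: subtherapeutic.

0.5 μg/mL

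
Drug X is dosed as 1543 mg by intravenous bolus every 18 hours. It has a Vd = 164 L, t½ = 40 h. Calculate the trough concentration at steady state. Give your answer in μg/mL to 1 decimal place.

τ/t½ = 18/40 ≈ 0.45, so fraction remaining f = (1/2)^(18/40) ≈ 0.7320.
Accumulation ratio R = 1/(1 − f) ≈ 1/0.2680 ≈ 3.7313.
Each bolus raises the concentration by D/Vd = 1543/164 ≈ 9.409 μg/mL.
Cmax,ss = C₀/(1 − f) ≈ 9.409/0.2680 ≈ 35.108 μg/mL.
Steady-state trough Cmin,ss = Cmax,ss·f ≈ 35.108 × 0.7320 ≈ 25.699 μg/mL.

25.7 μg/mL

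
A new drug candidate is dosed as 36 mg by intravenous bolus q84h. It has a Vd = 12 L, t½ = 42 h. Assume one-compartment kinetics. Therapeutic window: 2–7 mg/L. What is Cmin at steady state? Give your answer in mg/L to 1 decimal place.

1.0 mg/L

The dosing interval is 2 half-lives, so f = 2^(−2) = 0.25.
At steady state, R = 1/(1 − 0.25) = 4/3.
Single-dose peak C₀ = D/Vd = 36/12 = 3 mg/L.
Steady-state peak Cmax,ss = C₀·R = 3 × 4/3 ≈ 4.000 mg/L.
Steady-state trough Cmin,ss = Cmax,ss·f ≈ 4.000 × 0.25 ≈ 1.000 mg/L.
Trough 1.0 mg/L vs MEC 2 mg/L: subtherapeutic.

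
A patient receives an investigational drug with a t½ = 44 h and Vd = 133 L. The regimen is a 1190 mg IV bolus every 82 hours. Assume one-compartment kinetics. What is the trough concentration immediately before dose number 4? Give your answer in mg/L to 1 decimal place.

3.3 mg/L

f = (1/2)^(τ/t½) = (1/2)^(82/44) ≈ 0.2748.
C₀ = D/Vd = 1190/133 ≈ 8.947 mg/L.
Before the 4th dose, 3 doses have been given. Superposition: Cmin = C₀·(f + f² + … + f^3).
≈ 8.947 × (0.2748 + 0.0755 + 0.0208) ≈ 8.947 × 0.3711 ≈ 3.320 mg/L.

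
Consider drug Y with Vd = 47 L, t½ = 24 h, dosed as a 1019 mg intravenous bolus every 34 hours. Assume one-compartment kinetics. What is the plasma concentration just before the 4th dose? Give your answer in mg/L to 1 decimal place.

12.3 mg/L

f = (1/2)^(τ/t½) = (1/2)^(34/24) ≈ 0.3746.
C₀ = D/Vd = 1019/47 ≈ 21.681 mg/L.
Before the 4th dose, 3 doses have been given. Superposition: Cmin = C₀·(f + f² + … + f^3).
≈ 21.681 × (0.3746 + 0.1403 + 0.0526) ≈ 21.681 × 0.5675 ≈ 12.304 mg/L.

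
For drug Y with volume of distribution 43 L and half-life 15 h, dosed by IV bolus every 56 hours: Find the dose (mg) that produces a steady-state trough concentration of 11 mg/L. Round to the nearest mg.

τ/t½ = 56/15 ≈ 3.7333, so f = (1/2)^(56/15) ≈ 0.075189.
Cmin,ss = (D/Vd)·f/(1−f), so D = Cmin,ss·Vd·(1−f)/f.
D = 11 × 43 × (1−f)/f ≈ 11 × 43 × 12.29982 ≈ 5817.81 mg.

5818 mg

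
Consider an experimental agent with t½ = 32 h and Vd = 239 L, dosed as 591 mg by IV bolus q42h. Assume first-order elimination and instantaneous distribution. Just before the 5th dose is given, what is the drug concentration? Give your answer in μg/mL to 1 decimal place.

f = (1/2)^(τ/t½) = (1/2)^(42/32) ≈ 0.4026.
C₀ = D/Vd = 591/239 ≈ 2.473 μg/mL.
Before the 5th dose, 4 doses have been given. Superposition: Cmin = C₀·(f + f² + … + f^4).
≈ 2.473 × (0.4026 + 0.1621 + 0.0653 + 0.0263) ≈ 2.473 × 0.6563 ≈ 1.623 μg/mL.

1.6 μg/mL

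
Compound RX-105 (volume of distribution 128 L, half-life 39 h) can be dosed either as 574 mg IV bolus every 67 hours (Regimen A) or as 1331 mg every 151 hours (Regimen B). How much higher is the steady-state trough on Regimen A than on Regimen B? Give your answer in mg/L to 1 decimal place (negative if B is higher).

Regimen A: f = (1/2)^(67/39) ≈ 0.3040; Cmin,ss = (574/128)·f/(1−f) ≈ 1.959 mg/L.
Regimen B: f = (1/2)^(151/39) ≈ 0.0683; Cmin,ss = (1331/128)·f/(1−f) ≈ 0.762 mg/L.
Difference ≈ 1.959 − 0.762 ≈ 1.197 mg/L.

1.2 mg/L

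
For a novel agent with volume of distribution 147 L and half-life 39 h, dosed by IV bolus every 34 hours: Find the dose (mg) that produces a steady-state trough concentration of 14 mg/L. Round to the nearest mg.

1708 mg

τ/t½ = 34/39 ≈ 0.87179, so f = (1/2)^(34/39) ≈ 0.546467.
Cmin,ss = (D/Vd)·f/(1−f), so D = Cmin,ss·Vd·(1−f)/f.
D = 14 × 147 × (1−f)/f ≈ 14 × 147 × 0.82994 ≈ 1708.02 mg.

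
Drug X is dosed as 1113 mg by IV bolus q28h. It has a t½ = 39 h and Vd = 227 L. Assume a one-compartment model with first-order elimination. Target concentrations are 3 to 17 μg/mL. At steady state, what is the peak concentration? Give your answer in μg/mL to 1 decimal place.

12.5 μg/mL

Over one 28-h interval, 28/39 ≈ 0.71795 half-lives elapse, leaving f ≈ 0.6080 of each dose.
Accumulation ratio R = 1/(1 − f) ≈ 1/0.3920 ≈ 2.5510.
Each bolus raises the concentration by D/Vd = 1113/227 ≈ 4.903 μg/mL.
Steady-state peak Cmax,ss = C₀·R ≈ 4.903 × 2.5510 ≈ 12.508 μg/mL.
Peak 12.5 μg/mL vs MTC 17 μg/mL: below toxic threshold.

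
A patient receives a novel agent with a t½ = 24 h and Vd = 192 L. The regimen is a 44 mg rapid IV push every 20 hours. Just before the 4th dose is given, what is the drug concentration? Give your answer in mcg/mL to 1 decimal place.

0.2 mcg/mL

f = (1/2)^(τ/t½) = (1/2)^(20/24) ≈ 0.5612.
C₀ = D/Vd = 44/192 ≈ 0.229 mcg/mL.
Before the 4th dose, 3 doses have been given. Superposition: Cmin = C₀·(f + f² + … + f^3).
≈ 0.229 × (0.5612 + 0.3149 + 0.1767) ≈ 0.229 × 1.0528 ≈ 0.241 mcg/mL.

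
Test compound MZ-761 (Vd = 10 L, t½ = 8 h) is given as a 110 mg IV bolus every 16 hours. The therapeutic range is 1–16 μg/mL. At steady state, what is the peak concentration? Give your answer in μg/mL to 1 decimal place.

14.7 μg/mL

The dosing interval is 2 half-lives, so f = 2^(−2) = 0.25.
At steady state, R = 1/(1 − 0.25) = 4/3.
Single-dose peak C₀ = D/Vd = 110/10 = 11 μg/mL.
Steady-state peak Cmax,ss = C₀·R = 11 × 4/3 ≈ 14.667 μg/mL.
Peak 14.7 μg/mL vs MTC 16 μg/mL: below toxic threshold.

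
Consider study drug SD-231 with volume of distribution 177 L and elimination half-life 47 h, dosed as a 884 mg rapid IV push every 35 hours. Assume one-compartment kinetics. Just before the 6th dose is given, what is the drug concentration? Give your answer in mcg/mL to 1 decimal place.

6.8 mcg/mL

f = (1/2)^(τ/t½) = (1/2)^(35/47) ≈ 0.5968.
C₀ = D/Vd = 884/177 ≈ 4.994 mcg/mL.
Before the 6th dose, 5 doses have been given. Superposition: Cmin = C₀·(f + f² + … + f^5).
≈ 4.994 × (0.5968 + 0.3562 + 0.2126 + 0.1269 + 0.0757) ≈ 4.994 × 1.3682 ≈ 6.833 mcg/mL.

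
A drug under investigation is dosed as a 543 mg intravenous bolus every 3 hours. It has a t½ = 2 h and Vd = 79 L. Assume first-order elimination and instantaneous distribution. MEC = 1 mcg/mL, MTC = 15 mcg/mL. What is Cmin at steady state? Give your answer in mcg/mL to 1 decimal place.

3.8 mcg/mL

τ/t½ = 3/2 ≈ 1.5, so fraction remaining f = (1/2)^(3/2) ≈ 0.3536.
At steady state, accumulation factor R = 1/(1 − e^(−kτ)) ≈ 1.5470.
Single-dose peak C₀ = D/Vd = 543/79 ≈ 6.873 mcg/mL.
Cmax,ss = C₀/(1 − f) ≈ 6.873/0.6464 ≈ 10.633 mcg/mL.
Steady-state trough Cmin,ss = Cmax,ss·f ≈ 10.633 × 0.3536 ≈ 3.760 mcg/mL.
Trough 3.8 mcg/mL vs MEC 1 mcg/mL: adequate.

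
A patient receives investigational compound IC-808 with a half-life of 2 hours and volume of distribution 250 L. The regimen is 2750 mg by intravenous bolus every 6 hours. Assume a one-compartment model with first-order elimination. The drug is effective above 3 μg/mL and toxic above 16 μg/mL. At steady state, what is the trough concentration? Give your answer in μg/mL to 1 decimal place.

1.6 μg/mL

The dosing interval is 3 half-lives, so f = 2^(−3) = 0.125.
Accumulation ratio R = 1/(1 − f) = 1/0.875 = 8/7.
Single-dose peak C₀ = D/Vd = 2750/250 = 11 μg/mL.
Steady-state peak Cmax,ss = C₀·R = 11 × 8/7 ≈ 12.571 μg/mL.
Steady-state trough Cmin,ss = Cmax,ss·f ≈ 12.571 × 0.125 ≈ 1.571 μg/mL.
Trough 1.6 μg/mL vs MEC 3 μg/mL: subtherapeutic.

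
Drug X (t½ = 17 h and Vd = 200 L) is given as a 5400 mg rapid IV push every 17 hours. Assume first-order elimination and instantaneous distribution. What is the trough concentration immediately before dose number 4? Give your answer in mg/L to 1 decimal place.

f = (1/2)^(τ/t½) = (1/2)^(17/17) ≈ 0.5000.
C₀ = D/Vd = 5400/200 ≈ 27.000 mg/L.
Before the 4th dose, 3 doses have been given. Superposition: Cmin = C₀·(f + f² + … + f^3).
≈ 27.000 × (0.5000 + 0.2500 + 0.1250) ≈ 27.000 × 0.8750 ≈ 23.625 mg/L.

23.6 mg/L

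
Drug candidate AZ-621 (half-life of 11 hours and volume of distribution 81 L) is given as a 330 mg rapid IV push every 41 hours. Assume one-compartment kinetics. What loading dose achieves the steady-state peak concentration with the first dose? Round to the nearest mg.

f = (1/2)^(41/11) ≈ 0.075506; accumulation ratio R = 1/(1−f) ≈ 1.08167.
Loading dose to hit Cmax,ss on first dose: D_load = D_maint·R ≈ 330 × 1.08167 ≈ 356.95 mg.

357 mg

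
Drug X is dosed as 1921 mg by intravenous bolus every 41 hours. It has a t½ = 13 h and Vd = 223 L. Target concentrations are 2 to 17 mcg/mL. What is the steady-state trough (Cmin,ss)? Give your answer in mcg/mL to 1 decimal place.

τ/t½ = 41/13 ≈ 3.1538, so fraction remaining f = (1/2)^(41/13) ≈ 0.1124.
Single-dose peak C₀ = D/Vd = 1921/223 ≈ 8.614 mcg/mL.
Steady-state trough Cmin,ss = C₀·f/(1−f) ≈ 8.614 × 0.1124/0.8876 ≈ 1.091 mcg/mL.
Trough 1.1 mcg/mL vs MEC 2 mcg/mL: subtherapeutic.

1.1 mcg/mL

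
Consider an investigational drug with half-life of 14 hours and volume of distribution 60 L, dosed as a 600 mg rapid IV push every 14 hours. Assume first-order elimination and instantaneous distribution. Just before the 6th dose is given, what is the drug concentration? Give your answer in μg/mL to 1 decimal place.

f = (1/2)^(τ/t½) = (1/2)^(14/14) ≈ 0.5000.
C₀ = D/Vd = 600/60 ≈ 10.000 μg/mL.
Before the 6th dose, 5 doses have been given. Superposition: Cmin = C₀·(f + f² + … + f^5).
≈ 10.000 × (0.5000 + 0.2500 + 0.1250 + 0.0625 + 0.0313) ≈ 10.000 × 0.9688 ≈ 9.688 μg/mL.

9.7 μg/mL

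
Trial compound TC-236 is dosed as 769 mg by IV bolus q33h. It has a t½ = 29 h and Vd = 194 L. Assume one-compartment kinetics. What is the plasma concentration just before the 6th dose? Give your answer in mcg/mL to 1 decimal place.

f = (1/2)^(τ/t½) = (1/2)^(33/29) ≈ 0.4544.
C₀ = D/Vd = 769/194 ≈ 3.964 mcg/mL.
Before the 6th dose, 5 doses have been given. Superposition: Cmin = C₀·(f + f² + … + f^5).
≈ 3.964 × (0.4544 + 0.2065 + 0.0938 + 0.0426 + 0.0194) ≈ 3.964 × 0.8167 ≈ 3.237 mcg/mL.

3.2 mcg/mL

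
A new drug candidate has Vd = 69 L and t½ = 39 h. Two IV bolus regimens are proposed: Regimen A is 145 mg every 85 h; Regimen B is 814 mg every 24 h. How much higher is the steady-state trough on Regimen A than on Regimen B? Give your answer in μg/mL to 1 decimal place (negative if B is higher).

-21.6 μg/mL

Regimen A: f = (1/2)^(85/39) ≈ 0.2208; Cmin,ss = (145/69)·f/(1−f) ≈ 0.595 μg/mL.
Regimen B: f = (1/2)^(24/39) ≈ 0.6528; Cmin,ss = (814/69)·f/(1−f) ≈ 22.181 μg/mL.
Difference ≈ 0.595 − 22.181 ≈ -21.586 μg/mL.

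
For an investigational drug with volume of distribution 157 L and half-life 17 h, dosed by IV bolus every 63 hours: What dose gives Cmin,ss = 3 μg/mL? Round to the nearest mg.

5675 mg

τ/t½ = 63/17 ≈ 3.7059, so f = (1/2)^(63/17) ≈ 0.076633.
Cmin,ss = (D/Vd)·f/(1−f), so D = Cmin,ss·Vd·(1−f)/f.
D = 3 × 157 × (1−f)/f ≈ 3 × 157 × 12.04921 ≈ 5675.18 mg.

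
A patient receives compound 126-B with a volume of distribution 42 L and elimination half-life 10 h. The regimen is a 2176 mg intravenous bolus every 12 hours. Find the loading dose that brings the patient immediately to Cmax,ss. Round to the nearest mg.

3853 mg

f = (1/2)^(12/10) ≈ 0.435275; accumulation ratio R = 1/(1−f) ≈ 1.77077.
Loading dose to hit Cmax,ss on first dose: D_load = D_maint·R ≈ 2176 × 1.77077 ≈ 3853.20 mg.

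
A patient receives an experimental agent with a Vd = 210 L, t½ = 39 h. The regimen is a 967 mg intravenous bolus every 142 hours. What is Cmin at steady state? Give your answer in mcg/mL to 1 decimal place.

Over one 142-h interval, 142/39 ≈ 3.641 half-lives elapse, leaving f ≈ 0.0802 of each dose.
At steady state, accumulation factor R = 1/(1 − e^(−kτ)) ≈ 1.0872.
Single-dose peak C₀ = D/Vd = 967/210 ≈ 4.605 mcg/mL.
Steady-state peak Cmax,ss = C₀·R ≈ 4.605 × 1.0872 ≈ 5.007 mcg/mL.
One interval later, Cmin,ss = Cmax,ss·e^(−kτ) ≈ 5.007 × 0.0802 ≈ 0.402 mcg/mL.

0.4 mcg/mL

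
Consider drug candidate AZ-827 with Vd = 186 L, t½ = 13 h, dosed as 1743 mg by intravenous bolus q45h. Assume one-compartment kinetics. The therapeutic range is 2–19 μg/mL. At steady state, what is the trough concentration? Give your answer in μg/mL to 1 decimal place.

0.9 μg/mL

Over one 45-h interval, 45/13 ≈ 3.4615 half-lives elapse, leaving f ≈ 0.0908 of each dose.
Each bolus raises the concentration by D/Vd = 1743/186 ≈ 9.371 μg/mL.
Steady-state trough Cmin,ss = C₀·f/(1−f) ≈ 9.371 × 0.0908/0.9092 ≈ 0.936 μg/mL.
Trough 0.9 μg/mL vs MEC 2 μg/mL: subtherapeutic.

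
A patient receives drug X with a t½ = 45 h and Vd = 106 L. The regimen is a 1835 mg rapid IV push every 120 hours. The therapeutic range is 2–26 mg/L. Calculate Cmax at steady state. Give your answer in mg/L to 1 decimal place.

20.5 mg/L

Over one 120-h interval, 120/45 ≈ 2.6667 half-lives elapse, leaving f ≈ 0.1575 of each dose.
At steady state, accumulation factor R = 1/(1 − e^(−kτ)) ≈ 1.1869.
Single-dose peak C₀ = D/Vd = 1835/106 ≈ 17.311 mg/L.
Steady-state peak Cmax,ss = C₀·R ≈ 17.311 × 1.1869 ≈ 20.546 mg/L.
Peak 20.5 mg/L vs MTC 26 mg/L: below toxic threshold.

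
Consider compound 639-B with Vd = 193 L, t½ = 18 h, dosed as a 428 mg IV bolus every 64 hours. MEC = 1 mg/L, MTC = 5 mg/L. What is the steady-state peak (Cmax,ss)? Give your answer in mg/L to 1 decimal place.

2.4 mg/L

Over one 64-h interval, 64/18 ≈ 3.5556 half-lives elapse, leaving f ≈ 0.0850 of each dose.
Accumulation ratio R = 1/(1 − f) ≈ 1/0.9150 ≈ 1.0929.
Single-dose peak C₀ = D/Vd = 428/193 ≈ 2.218 mg/L.
Steady-state peak Cmax,ss = C₀·R ≈ 2.218 × 1.0929 ≈ 2.424 mg/L.
Peak 2.4 mg/L vs MTC 5 mg/L: below toxic threshold.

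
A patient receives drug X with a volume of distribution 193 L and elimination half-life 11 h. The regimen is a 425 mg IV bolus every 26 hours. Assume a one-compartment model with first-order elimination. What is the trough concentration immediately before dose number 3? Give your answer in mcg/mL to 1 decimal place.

f = (1/2)^(τ/t½) = (1/2)^(26/11) ≈ 0.1943.
C₀ = D/Vd = 425/193 ≈ 2.202 mcg/mL.
Before the 3rd dose, 2 doses have been given. Superposition: Cmin = C₀·(f + f²).
≈ 2.202 × (0.1943 + 0.0378) ≈ 2.202 × 0.2321 ≈ 0.511 mcg/mL.

0.5 mcg/mL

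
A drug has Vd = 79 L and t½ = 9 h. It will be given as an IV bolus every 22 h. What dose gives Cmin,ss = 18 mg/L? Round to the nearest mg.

6318 mg

τ/t½ = 22/9 ≈ 2.4444, so f = (1/2)^(22/9) ≈ 0.183717.
Cmin,ss = (D/Vd)·f/(1−f), so D = Cmin,ss·Vd·(1−f)/f.
D = 18 × 79 × (1−f)/f ≈ 18 × 79 × 4.44315 ≈ 6318.16 mg.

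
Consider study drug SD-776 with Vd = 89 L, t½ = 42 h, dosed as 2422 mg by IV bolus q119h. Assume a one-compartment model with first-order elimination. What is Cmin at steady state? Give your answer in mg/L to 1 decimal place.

k = ln2/t½ = ln2/42 ≈ 0.016504 h⁻¹; fraction remaining f = e^(−kτ) = e^(−0.016504×119) ≈ 0.1403.
At steady state, accumulation factor R = 1/(1 − e^(−kτ)) ≈ 1.1632.
Each bolus raises the concentration by D/Vd = 2422/89 ≈ 27.213 mg/L.
Steady-state peak Cmax,ss = C₀·R ≈ 27.213 × 1.1632 ≈ 31.654 mg/L.
One interval later, Cmin,ss = Cmax,ss·e^(−kτ) ≈ 31.654 × 0.1403 ≈ 4.441 mg/L.

4.4 mg/L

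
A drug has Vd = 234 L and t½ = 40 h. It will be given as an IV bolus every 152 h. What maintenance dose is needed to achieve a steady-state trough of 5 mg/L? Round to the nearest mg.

15127 mg

τ/t½ = 152/40 ≈ 3.8, so f = (1/2)^(152/40) ≈ 0.071794.
Cmin,ss = (D/Vd)·f/(1−f), so D = Cmin,ss·Vd·(1−f)/f.
D = 5 × 234 × (1−f)/f ≈ 5 × 234 × 12.92874 ≈ 15126.63 mg.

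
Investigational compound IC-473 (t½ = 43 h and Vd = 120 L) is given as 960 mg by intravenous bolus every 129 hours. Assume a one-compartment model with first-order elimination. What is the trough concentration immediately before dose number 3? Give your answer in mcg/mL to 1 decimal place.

1.1 mcg/mL

f = (1/2)^(τ/t½) = (1/2)^(129/43) ≈ 0.1250.
C₀ = D/Vd = 960/120 ≈ 8.000 mcg/mL.
Before the 3rd dose, 2 doses have been given. Superposition: Cmin = C₀·(f + f²).
≈ 8.000 × (0.1250 + 0.0156) ≈ 8.000 × 0.1406 ≈ 1.125 mcg/mL.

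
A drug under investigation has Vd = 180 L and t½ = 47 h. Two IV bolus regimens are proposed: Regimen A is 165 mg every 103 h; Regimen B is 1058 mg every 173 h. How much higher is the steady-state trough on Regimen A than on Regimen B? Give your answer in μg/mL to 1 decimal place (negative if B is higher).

-0.2 μg/mL

Regimen A: f = (1/2)^(103/47) ≈ 0.2189; Cmin,ss = (165/180)·f/(1−f) ≈ 0.257 μg/mL.
Regimen B: f = (1/2)^(173/47) ≈ 0.0780; Cmin,ss = (1058/180)·f/(1−f) ≈ 0.497 μg/mL.
Difference ≈ 0.257 − 0.497 ≈ -0.240 μg/mL.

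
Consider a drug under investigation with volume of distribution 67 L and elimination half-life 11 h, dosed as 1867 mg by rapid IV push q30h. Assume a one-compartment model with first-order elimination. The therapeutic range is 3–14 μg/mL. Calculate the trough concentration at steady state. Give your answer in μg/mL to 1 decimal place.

5.0 μg/mL

τ/t½ = 30/11 ≈ 2.7273, so fraction remaining f = (1/2)^(30/11) ≈ 0.1510.
At steady state, accumulation factor R = 1/(1 − e^(−kτ)) ≈ 1.1779.
Single-dose peak C₀ = D/Vd = 1867/67 ≈ 27.866 μg/mL.
Cmax,ss = C₀/(1 − f) ≈ 27.866/0.8490 ≈ 32.822 μg/mL.
One interval later, Cmin,ss = Cmax,ss·e^(−kτ) ≈ 32.822 × 0.1510 ≈ 4.956 μg/mL.
Trough 5.0 μg/mL vs MEC 3 μg/mL: adequate.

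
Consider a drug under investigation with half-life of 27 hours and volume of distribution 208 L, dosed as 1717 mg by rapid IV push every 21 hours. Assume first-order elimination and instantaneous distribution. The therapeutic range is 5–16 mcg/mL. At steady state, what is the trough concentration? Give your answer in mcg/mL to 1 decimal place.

11.6 mcg/mL

τ/t½ = 21/27 ≈ 0.77778, so fraction remaining f = (1/2)^(21/27) ≈ 0.5833.
At steady state, accumulation factor R = 1/(1 − e^(−kτ)) ≈ 2.3998.
Each bolus raises the concentration by D/Vd = 1717/208 ≈ 8.255 mcg/mL.
Steady-state peak Cmax,ss = C₀·R ≈ 8.255 × 2.3998 ≈ 19.810 mcg/mL.
One interval later, Cmin,ss = Cmax,ss·e^(−kτ) ≈ 19.810 × 0.5833 ≈ 11.555 mcg/mL.
Trough 11.6 mcg/mL vs MEC 5 mcg/mL: adequate.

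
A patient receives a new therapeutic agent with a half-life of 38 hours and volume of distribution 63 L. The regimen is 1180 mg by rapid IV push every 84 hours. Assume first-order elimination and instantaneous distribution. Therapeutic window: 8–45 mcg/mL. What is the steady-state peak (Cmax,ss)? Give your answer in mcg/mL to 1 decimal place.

k = ln2/t½ = ln2/38 ≈ 0.018241 h⁻¹; fraction remaining f = e^(−kτ) = e^(−0.018241×84) ≈ 0.2161.
At steady state, accumulation factor R = 1/(1 − e^(−kτ)) ≈ 1.2757.
Single-dose peak C₀ = D/Vd = 1180/63 ≈ 18.730 mcg/mL.
Steady-state peak Cmax,ss = C₀·R ≈ 18.730 × 1.2757 ≈ 23.894 mcg/mL.
Peak 23.9 mcg/mL vs MTC 45 mcg/mL: below toxic threshold.

23.9 mcg/mL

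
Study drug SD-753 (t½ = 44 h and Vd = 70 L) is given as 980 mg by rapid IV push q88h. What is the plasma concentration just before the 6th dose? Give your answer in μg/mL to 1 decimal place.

f = (1/2)^(τ/t½) = (1/2)^(88/44) ≈ 0.2500.
C₀ = D/Vd = 980/70 ≈ 14.000 μg/mL.
Before the 6th dose, 5 doses have been given. Superposition: Cmin = C₀·(f + f² + … + f^5).
≈ 14.000 × (0.2500 + 0.0625 + 0.0156 + 0.0039 + 0.0010) ≈ 14.000 × 0.3330 ≈ 4.662 μg/mL.

4.7 μg/mL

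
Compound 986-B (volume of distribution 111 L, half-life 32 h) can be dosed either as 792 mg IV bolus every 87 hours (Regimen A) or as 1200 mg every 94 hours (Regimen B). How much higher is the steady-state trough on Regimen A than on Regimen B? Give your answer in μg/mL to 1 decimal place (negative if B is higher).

-0.3 μg/mL

Regimen A: f = (1/2)^(87/32) ≈ 0.1519; Cmin,ss = (792/111)·f/(1−f) ≈ 1.278 μg/mL.
Regimen B: f = (1/2)^(94/32) ≈ 0.1305; Cmin,ss = (1200/111)·f/(1−f) ≈ 1.623 μg/mL.
Difference ≈ 1.278 − 1.623 ≈ -0.345 μg/mL.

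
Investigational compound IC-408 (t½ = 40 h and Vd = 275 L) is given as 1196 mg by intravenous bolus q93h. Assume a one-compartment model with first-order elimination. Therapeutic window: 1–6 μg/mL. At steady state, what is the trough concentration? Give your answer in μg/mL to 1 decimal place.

1.1 μg/mL

τ/t½ = 93/40 ≈ 2.325, so fraction remaining f = (1/2)^(93/40) ≈ 0.1996.
Accumulation ratio R = 1/(1 − f) ≈ 1/0.8004 ≈ 1.2494.
Each bolus raises the concentration by D/Vd = 1196/275 ≈ 4.349 μg/mL.
Cmax,ss = C₀/(1 − f) ≈ 4.349/0.8004 ≈ 5.434 μg/mL.
One interval later, Cmin,ss = Cmax,ss·e^(−kτ) ≈ 5.434 × 0.1996 ≈ 1.085 μg/mL.
Trough 1.1 μg/mL vs MEC 1 μg/mL: adequate.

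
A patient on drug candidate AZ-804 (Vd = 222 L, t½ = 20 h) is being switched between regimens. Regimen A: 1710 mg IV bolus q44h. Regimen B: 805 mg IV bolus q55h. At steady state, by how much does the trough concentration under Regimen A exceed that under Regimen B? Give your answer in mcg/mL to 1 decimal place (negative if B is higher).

Regimen A: f = (1/2)^(44/20) ≈ 0.2176; Cmin,ss = (1710/222)·f/(1−f) ≈ 2.142 mcg/mL.
Regimen B: f = (1/2)^(55/20) ≈ 0.1487; Cmin,ss = (805/222)·f/(1−f) ≈ 0.633 mcg/mL.
Difference ≈ 2.142 − 0.633 ≈ 1.509 mcg/mL.

1.5 mcg/mL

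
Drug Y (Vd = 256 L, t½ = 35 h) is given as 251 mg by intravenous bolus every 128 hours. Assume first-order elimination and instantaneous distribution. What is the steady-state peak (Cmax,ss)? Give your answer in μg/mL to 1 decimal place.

Over one 128-h interval, 128/35 ≈ 3.6571 half-lives elapse, leaving f ≈ 0.0793 of each dose.
At steady state, accumulation factor R = 1/(1 − e^(−kτ)) ≈ 1.0861.
Each bolus raises the concentration by D/Vd = 251/256 ≈ 0.980 μg/mL.
Steady-state peak Cmax,ss = C₀·R ≈ 0.980 × 1.0861 ≈ 1.064 μg/mL.

1.1 μg/mL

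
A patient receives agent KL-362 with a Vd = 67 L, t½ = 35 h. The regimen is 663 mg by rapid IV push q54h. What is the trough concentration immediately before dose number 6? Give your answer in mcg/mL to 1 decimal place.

5.1 mcg/mL

f = (1/2)^(τ/t½) = (1/2)^(54/35) ≈ 0.3432.
C₀ = D/Vd = 663/67 ≈ 9.896 mcg/mL.
Before the 6th dose, 5 doses have been given. Superposition: Cmin = C₀·(f + f² + … + f^5).
≈ 9.896 × (0.3432 + 0.1178 + 0.0404 + 0.0139 + 0.0048) ≈ 9.896 × 0.5201 ≈ 5.147 mcg/mL.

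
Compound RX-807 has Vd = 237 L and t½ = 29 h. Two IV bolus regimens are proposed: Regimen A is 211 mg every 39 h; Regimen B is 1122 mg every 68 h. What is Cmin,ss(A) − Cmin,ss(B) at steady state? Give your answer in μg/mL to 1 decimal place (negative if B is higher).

-0.6 μg/mL

Regimen A: f = (1/2)^(39/29) ≈ 0.3937; Cmin,ss = (211/237)·f/(1−f) ≈ 0.578 μg/mL.
Regimen B: f = (1/2)^(68/29) ≈ 0.1969; Cmin,ss = (1122/237)·f/(1−f) ≈ 1.161 μg/mL.
Difference ≈ 0.578 − 1.161 ≈ -0.583 μg/mL.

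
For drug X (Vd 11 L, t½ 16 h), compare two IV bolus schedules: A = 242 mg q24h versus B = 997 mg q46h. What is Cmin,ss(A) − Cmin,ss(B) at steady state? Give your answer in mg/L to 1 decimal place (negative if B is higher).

-2.3 mg/L

Regimen A: f = (1/2)^(24/16) ≈ 0.3536; Cmin,ss = (242/11)·f/(1−f) ≈ 12.035 mg/L.
Regimen B: f = (1/2)^(46/16) ≈ 0.1363; Cmin,ss = (997/11)·f/(1−f) ≈ 14.303 mg/L.
Difference ≈ 12.035 − 14.303 ≈ -2.268 mg/L.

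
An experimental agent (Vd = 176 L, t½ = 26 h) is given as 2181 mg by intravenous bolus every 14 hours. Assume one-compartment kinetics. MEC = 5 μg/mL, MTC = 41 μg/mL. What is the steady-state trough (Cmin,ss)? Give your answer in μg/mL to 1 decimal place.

Over one 14-h interval, 14/26 ≈ 0.53846 half-lives elapse, leaving f ≈ 0.6885 of each dose.
Each bolus raises the concentration by D/Vd = 2181/176 ≈ 12.392 μg/mL.
Steady-state trough Cmin,ss = C₀·f/(1−f) ≈ 12.392 × 0.6885/0.3115 ≈ 27.390 μg/mL.
Trough 27.4 μg/mL vs MEC 5 μg/mL: adequate.

27.4 μg/mL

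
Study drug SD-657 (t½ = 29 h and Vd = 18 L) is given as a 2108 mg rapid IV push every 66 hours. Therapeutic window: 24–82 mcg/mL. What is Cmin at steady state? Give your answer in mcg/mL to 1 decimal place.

30.5 mcg/mL

τ/t½ = 66/29 ≈ 2.2759, so fraction remaining f = (1/2)^(66/29) ≈ 0.2065.
Accumulation ratio R = 1/(1 − f) ≈ 1/0.7935 ≈ 1.2602.
Each bolus raises the concentration by D/Vd = 2108/18 ≈ 117.111 mcg/mL.
Steady-state peak Cmax,ss = C₀·R ≈ 117.111 × 1.2602 ≈ 147.583 mcg/mL.
One interval later, Cmin,ss = Cmax,ss·e^(−kτ) ≈ 147.583 × 0.2065 ≈ 30.476 mcg/mL.
Trough 30.5 mcg/mL vs MEC 24 mcg/mL: adequate.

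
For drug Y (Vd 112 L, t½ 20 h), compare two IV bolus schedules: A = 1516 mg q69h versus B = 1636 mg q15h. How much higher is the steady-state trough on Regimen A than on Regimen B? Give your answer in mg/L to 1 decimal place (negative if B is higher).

Regimen A: f = (1/2)^(69/20) ≈ 0.0915; Cmin,ss = (1516/112)·f/(1−f) ≈ 1.363 mg/L.
Regimen B: f = (1/2)^(15/20) ≈ 0.5946; Cmin,ss = (1636/112)·f/(1−f) ≈ 21.424 mg/L.
Difference ≈ 1.363 − 21.424 ≈ -20.061 mg/L.

-20.1 mg/L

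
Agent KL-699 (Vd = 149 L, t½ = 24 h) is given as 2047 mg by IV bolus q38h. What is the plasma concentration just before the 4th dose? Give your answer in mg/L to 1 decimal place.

f = (1/2)^(τ/t½) = (1/2)^(38/24) ≈ 0.3337.
C₀ = D/Vd = 2047/149 ≈ 13.738 mg/L.
Before the 4th dose, 3 doses have been given. Superposition: Cmin = C₀·(f + f² + … + f^3).
≈ 13.738 × (0.3337 + 0.1114 + 0.0372) ≈ 13.738 × 0.4823 ≈ 6.626 mg/L.

6.6 mg/L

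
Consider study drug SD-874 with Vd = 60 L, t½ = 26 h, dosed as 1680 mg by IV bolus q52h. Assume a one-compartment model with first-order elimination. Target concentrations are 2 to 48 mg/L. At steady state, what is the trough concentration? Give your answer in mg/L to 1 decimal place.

9.3 mg/L

τ = 52 h = 2 half-lives, so f = (1/2)^2 = 0.25.
Accumulation ratio R = 1/(1 − f) = 1/0.75 = 4/3.
Single-dose peak C₀ = D/Vd = 1680/60 = 28 mg/L.
Steady-state peak Cmax,ss = C₀·R = 28 × 4/3 ≈ 37.333 mg/L.
Steady-state trough Cmin,ss = Cmax,ss·f ≈ 37.333 × 0.25 ≈ 9.333 mg/L.
Trough 9.3 mg/L vs MEC 2 mg/L: adequate.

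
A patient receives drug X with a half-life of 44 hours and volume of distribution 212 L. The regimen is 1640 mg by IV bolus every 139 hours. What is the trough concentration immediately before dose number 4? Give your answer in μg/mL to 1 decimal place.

f = (1/2)^(τ/t½) = (1/2)^(139/44) ≈ 0.1119.
C₀ = D/Vd = 1640/212 ≈ 7.736 μg/mL.
Before the 4th dose, 3 doses have been given. Superposition: Cmin = C₀·(f + f² + … + f^3).
≈ 7.736 × (0.1119 + 0.0125 + 0.0014) ≈ 7.736 × 0.1258 ≈ 0.973 μg/mL.

1.0 μg/mL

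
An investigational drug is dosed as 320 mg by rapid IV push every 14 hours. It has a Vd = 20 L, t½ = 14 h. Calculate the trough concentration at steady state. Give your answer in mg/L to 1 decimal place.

τ = 14 h = 1 half-life, so f = (1/2)^1 = 0.5.
Accumulation ratio R = 1/(1 − f) = 1/0.5 = 2/1.
Single-dose peak C₀ = D/Vd = 320/20 = 16 mg/L.
Steady-state peak Cmax,ss = C₀·R = 16 × 2/1 ≈ 32.000 mg/L.
Steady-state trough Cmin,ss = Cmax,ss·f ≈ 32.000 × 0.5 ≈ 16.000 mg/L.

16.0 mg/L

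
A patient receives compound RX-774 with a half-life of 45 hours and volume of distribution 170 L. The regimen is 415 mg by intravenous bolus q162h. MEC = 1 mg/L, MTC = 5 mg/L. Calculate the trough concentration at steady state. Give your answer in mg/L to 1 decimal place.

0.2 mg/L

τ/t½ = 162/45 ≈ 3.6, so fraction remaining f = (1/2)^(162/45) ≈ 0.0825.
At steady state, accumulation factor R = 1/(1 − e^(−kτ)) ≈ 1.0899.
Single-dose peak C₀ = D/Vd = 415/170 ≈ 2.441 mg/L.
Cmax,ss = C₀/(1 − f) ≈ 2.441/0.9175 ≈ 2.660 mg/L.
One interval later, Cmin,ss = Cmax,ss·e^(−kτ) ≈ 2.660 × 0.0825 ≈ 0.219 mg/L.
Trough 0.2 mg/L vs MEC 1 mg/L: subtherapeutic.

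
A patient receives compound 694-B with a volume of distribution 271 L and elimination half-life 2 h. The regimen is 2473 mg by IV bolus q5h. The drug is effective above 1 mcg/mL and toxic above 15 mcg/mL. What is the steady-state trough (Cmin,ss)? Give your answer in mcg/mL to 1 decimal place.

2.0 mcg/mL

Over one 5-h interval, 5/2 ≈ 2.5 half-lives elapse, leaving f ≈ 0.1768 of each dose.
Single-dose peak C₀ = D/Vd = 2473/271 ≈ 9.125 mcg/mL.
Steady-state trough Cmin,ss = C₀·f/(1−f) ≈ 9.125 × 0.1768/0.8232 ≈ 1.960 mcg/mL.
Trough 2.0 mcg/mL vs MEC 1 mcg/mL: adequate.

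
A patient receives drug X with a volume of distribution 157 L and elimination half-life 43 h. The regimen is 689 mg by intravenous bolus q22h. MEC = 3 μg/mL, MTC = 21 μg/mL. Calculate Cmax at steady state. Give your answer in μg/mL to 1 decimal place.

k = ln2/t½ = ln2/43 ≈ 0.016120 h⁻¹; fraction remaining f = e^(−kτ) = e^(−0.016120×22) ≈ 0.7014.
Accumulation ratio R = 1/(1 − f) ≈ 1/0.2986 ≈ 3.3490.
Single-dose peak C₀ = D/Vd = 689/157 ≈ 4.389 μg/mL.
Steady-state peak Cmax,ss = C₀·R ≈ 4.389 × 3.3490 ≈ 14.699 μg/mL.
Peak 14.7 μg/mL vs MTC 21 μg/mL: below toxic threshold.

14.7 μg/mL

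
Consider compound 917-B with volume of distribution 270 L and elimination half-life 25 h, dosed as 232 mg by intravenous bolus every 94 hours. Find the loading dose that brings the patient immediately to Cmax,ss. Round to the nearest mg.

250 mg

f = (1/2)^(94/25) ≈ 0.073812; accumulation ratio R = 1/(1−f) ≈ 1.07969.
Loading dose to hit Cmax,ss on first dose: D_load = D_maint·R ≈ 232 × 1.07969 ≈ 250.49 mg.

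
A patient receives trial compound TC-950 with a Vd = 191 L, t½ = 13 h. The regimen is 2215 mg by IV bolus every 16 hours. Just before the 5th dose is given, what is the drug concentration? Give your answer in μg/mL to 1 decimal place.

f = (1/2)^(τ/t½) = (1/2)^(16/13) ≈ 0.4261.
C₀ = D/Vd = 2215/191 ≈ 11.597 μg/mL.
Before the 5th dose, 4 doses have been given. Superposition: Cmin = C₀·(f + f² + … + f^4).
≈ 11.597 × (0.4261 + 0.1816 + 0.0774 + 0.0330) ≈ 11.597 × 0.7181 ≈ 8.328 μg/mL.

8.3 μg/mL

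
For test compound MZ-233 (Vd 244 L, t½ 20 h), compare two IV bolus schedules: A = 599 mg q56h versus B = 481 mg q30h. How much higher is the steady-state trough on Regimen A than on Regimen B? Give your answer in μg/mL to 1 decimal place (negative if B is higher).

-0.7 μg/mL

Regimen A: f = (1/2)^(56/20) ≈ 0.1436; Cmin,ss = (599/244)·f/(1−f) ≈ 0.412 μg/mL.
Regimen B: f = (1/2)^(30/20) ≈ 0.3536; Cmin,ss = (481/244)·f/(1−f) ≈ 1.078 μg/mL.
Difference ≈ 0.412 − 1.078 ≈ -0.666 μg/mL.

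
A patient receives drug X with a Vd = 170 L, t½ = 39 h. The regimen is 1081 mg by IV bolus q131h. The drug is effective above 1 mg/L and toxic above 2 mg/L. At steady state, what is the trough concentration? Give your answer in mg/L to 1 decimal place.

0.7 mg/L

τ/t½ = 131/39 ≈ 3.359, so fraction remaining f = (1/2)^(131/39) ≈ 0.0975.
Each bolus raises the concentration by D/Vd = 1081/170 ≈ 6.359 mg/L.
Steady-state trough Cmin,ss = C₀·f/(1−f) ≈ 6.359 × 0.0975/0.9025 ≈ 0.687 mg/L.
Trough 0.7 mg/L vs MEC 1 mg/L: subtherapeutic.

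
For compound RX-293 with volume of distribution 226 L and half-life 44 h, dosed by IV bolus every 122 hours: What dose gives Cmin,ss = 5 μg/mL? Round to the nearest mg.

6592 mg

τ/t½ = 122/44 ≈ 2.7727, so f = (1/2)^(122/44) ≈ 0.146327.
Cmin,ss = (D/Vd)·f/(1−f), so D = Cmin,ss·Vd·(1−f)/f.
D = 5 × 226 × (1−f)/f ≈ 5 × 226 × 5.83401 ≈ 6592.43 mg.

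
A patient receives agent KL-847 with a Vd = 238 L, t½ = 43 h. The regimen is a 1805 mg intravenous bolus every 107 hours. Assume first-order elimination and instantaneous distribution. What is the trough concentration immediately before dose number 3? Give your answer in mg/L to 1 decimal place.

1.6 mg/L

f = (1/2)^(τ/t½) = (1/2)^(107/43) ≈ 0.1782.
C₀ = D/Vd = 1805/238 ≈ 7.584 mg/L.
Before the 3rd dose, 2 doses have been given. Superposition: Cmin = C₀·(f + f²).
≈ 7.584 × (0.1782 + 0.0318) ≈ 7.584 × 0.2100 ≈ 1.593 mg/L.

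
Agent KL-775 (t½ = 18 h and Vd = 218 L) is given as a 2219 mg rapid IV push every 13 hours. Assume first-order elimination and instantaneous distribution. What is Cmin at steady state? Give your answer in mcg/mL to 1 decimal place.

k = ln2/t½ = ln2/18 ≈ 0.038508 h⁻¹; fraction remaining f = e^(−kτ) = e^(−0.038508×13) ≈ 0.6062.
At steady state, accumulation factor R = 1/(1 − e^(−kτ)) ≈ 2.5394.
Each bolus raises the concentration by D/Vd = 2219/218 ≈ 10.179 mcg/mL.
Cmax,ss = C₀/(1 − f) ≈ 10.179/0.3938 ≈ 25.848 mcg/mL.
One interval later, Cmin,ss = Cmax,ss·e^(−kτ) ≈ 25.848 × 0.6062 ≈ 15.669 mcg/mL.

15.7 mcg/mL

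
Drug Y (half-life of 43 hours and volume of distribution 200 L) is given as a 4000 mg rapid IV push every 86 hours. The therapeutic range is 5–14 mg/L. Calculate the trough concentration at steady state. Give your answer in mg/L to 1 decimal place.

The dosing interval is 2 half-lives, so f = 2^(−2) = 0.25.
Accumulation ratio R = 1/(1 − f) = 1/0.75 = 4/3.
Single-dose peak C₀ = D/Vd = 4000/200 = 20 mg/L.
Steady-state peak Cmax,ss = C₀·R = 20 × 4/3 ≈ 26.667 mg/L.
Steady-state trough Cmin,ss = Cmax,ss·f ≈ 26.667 × 0.25 ≈ 6.667 mg/L.
Trough 6.7 mg/L vs MEC 5 mg/L: adequate.

6.7 mg/L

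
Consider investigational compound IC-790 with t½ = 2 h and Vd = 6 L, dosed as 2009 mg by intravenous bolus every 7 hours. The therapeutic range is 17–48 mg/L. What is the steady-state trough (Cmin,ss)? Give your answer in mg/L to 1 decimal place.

32.5 mg/L

τ/t½ = 7/2 ≈ 3.5, so fraction remaining f = (1/2)^(7/2) ≈ 0.0884.
Single-dose peak C₀ = D/Vd = 2009/6 ≈ 334.833 mg/L.
Steady-state trough Cmin,ss = C₀·f/(1−f) ≈ 334.833 × 0.0884/0.9116 ≈ 32.470 mg/L.
Trough 32.5 mg/L vs MEC 17 mg/L: adequate.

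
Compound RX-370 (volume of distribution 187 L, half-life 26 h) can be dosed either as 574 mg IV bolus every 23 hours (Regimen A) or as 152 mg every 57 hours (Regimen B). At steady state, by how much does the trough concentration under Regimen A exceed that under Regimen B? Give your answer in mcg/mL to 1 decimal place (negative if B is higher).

3.4 mcg/mL

Regimen A: f = (1/2)^(23/26) ≈ 0.5416; Cmin,ss = (574/187)·f/(1−f) ≈ 3.627 mcg/mL.
Regimen B: f = (1/2)^(57/26) ≈ 0.2188; Cmin,ss = (152/187)·f/(1−f) ≈ 0.228 mcg/mL.
Difference ≈ 3.627 − 0.228 ≈ 3.399 mcg/mL.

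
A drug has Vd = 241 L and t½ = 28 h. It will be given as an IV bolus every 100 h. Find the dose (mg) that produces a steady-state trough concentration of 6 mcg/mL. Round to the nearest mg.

15744 mg

τ/t½ = 100/28 ≈ 3.5714, so f = (1/2)^(100/28) ≈ 0.084119.
Cmin,ss = (D/Vd)·f/(1−f), so D = Cmin,ss·Vd·(1−f)/f.
D = 6 × 241 × (1−f)/f ≈ 6 × 241 × 10.88792 ≈ 15743.93 mg.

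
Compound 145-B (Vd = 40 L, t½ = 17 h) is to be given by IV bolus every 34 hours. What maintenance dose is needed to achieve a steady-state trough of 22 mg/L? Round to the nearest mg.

2640 mg

τ/t½ = 34/17 ≈ 2, so f = (1/2)^(34/17) ≈ 0.250000.
Cmin,ss = (D/Vd)·f/(1−f), so D = Cmin,ss·Vd·(1−f)/f.
D = 22 × 40 × (1−f)/f ≈ 22 × 40 × 3.00000 ≈ 2640.00 mg.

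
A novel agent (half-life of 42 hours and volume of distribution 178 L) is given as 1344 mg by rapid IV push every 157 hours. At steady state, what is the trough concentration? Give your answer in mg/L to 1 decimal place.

0.6 mg/L

Over one 157-h interval, 157/42 ≈ 3.7381 half-lives elapse, leaving f ≈ 0.0749 of each dose.
Single-dose peak C₀ = D/Vd = 1344/178 ≈ 7.551 mg/L.
Steady-state trough Cmin,ss = C₀·f/(1−f) ≈ 7.551 × 0.0749/0.9251 ≈ 0.611 mg/L.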